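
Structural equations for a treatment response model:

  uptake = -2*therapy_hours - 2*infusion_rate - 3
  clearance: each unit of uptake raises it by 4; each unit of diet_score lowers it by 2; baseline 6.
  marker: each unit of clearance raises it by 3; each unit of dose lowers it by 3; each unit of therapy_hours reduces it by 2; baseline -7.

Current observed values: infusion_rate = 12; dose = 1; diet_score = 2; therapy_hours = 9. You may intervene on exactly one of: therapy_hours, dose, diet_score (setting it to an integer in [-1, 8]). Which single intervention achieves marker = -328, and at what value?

set therapy_hours = 0

Intervening on therapy_hours: with other inputs at their observed values, marker = -26*therapy_hours - 328. Solving for -328 gives therapy_hours = 0, within [-1, 8].
Intervening on dose: marker = -3*dose - 559. Reaching -328 requires dose = -77, outside [-1, 8].
Intervening on diet_score: marker = -6*diet_score - 550. Reaching -328 requires diet_score = -37, outside [-1, 8].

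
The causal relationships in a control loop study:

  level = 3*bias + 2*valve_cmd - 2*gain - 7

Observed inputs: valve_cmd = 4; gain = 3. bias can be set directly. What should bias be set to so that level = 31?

Substituting into the level equation gives level = 3*bias - 5.
Solve 3*bias - 5 = 31: bias = (31 + 5) / 3 = 12.

bias = 12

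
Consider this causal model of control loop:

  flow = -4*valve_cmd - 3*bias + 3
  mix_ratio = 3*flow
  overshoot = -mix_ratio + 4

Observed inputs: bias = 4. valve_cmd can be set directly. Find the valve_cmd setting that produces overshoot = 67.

Substituting into the flow equation gives flow = -4*valve_cmd - 9.
This gives mix_ratio = -12*valve_cmd - 27.
So overshoot = 12*valve_cmd + 31.
Solve 12*valve_cmd + 31 = 67: valve_cmd = (67 - 31) / 12 = 3.

valve_cmd = 3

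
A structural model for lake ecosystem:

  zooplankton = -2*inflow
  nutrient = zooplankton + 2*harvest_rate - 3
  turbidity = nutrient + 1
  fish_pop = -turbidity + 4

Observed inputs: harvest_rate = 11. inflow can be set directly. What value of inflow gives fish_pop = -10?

inflow = 3

Substituting into the nutrient equation gives nutrient = -2*inflow + 19.
turbidity becomes -2*inflow + 20.
This gives fish_pop = 2*inflow - 16.
Solve 2*inflow - 16 = -10: inflow = (-10 + 16) / 2 = 3.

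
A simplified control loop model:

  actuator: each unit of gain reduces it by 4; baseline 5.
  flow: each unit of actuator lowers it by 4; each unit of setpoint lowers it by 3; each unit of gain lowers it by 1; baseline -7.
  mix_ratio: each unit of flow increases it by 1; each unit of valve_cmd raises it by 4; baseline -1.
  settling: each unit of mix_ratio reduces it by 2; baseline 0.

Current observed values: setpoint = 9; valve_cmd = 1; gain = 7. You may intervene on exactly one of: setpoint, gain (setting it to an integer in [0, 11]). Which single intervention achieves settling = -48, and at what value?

set gain = 5

Intervening on setpoint: settling = 6*setpoint - 162. Reaching -48 requires setpoint = 19, outside [0, 11].
Intervening on gain: with other inputs at their observed values, settling = -30*gain + 102. Solving for -48 gives gain = 5, within [0, 11].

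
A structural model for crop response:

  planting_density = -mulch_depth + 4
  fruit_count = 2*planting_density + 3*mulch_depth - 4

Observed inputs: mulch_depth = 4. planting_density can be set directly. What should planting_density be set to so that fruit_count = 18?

planting_density = 5

Intervening on planting_density fixes its value directly, overriding its dependence on mulch_depth.
Substituting into the fruit_count equation gives fruit_count = 2*planting_density + 8.
Solve 2*planting_density + 8 = 18: planting_density = (18 - 8) / 2 = 5.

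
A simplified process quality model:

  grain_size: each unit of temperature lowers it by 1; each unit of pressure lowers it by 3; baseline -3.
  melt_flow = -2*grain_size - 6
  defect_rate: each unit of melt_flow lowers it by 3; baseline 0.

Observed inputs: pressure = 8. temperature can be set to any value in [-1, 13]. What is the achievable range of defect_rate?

-222 to -138

Substituting into the grain_size equation gives grain_size = -temperature - 27.
Substituting into the melt_flow equation gives melt_flow = 2*temperature + 48.
Substituting into the defect_rate equation gives defect_rate = -6*temperature - 144.
Linear in temperature, so extremes are at the endpoints: temperature = -1 gives defect_rate = -138; temperature = 13 gives defect_rate = -222.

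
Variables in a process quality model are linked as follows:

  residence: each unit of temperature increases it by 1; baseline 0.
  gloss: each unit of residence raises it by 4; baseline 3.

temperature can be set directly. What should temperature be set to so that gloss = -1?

temperature = -1

Substituting into the gloss equation gives gloss = 4*temperature + 3.
Solve 4*temperature + 3 = -1: temperature = (-1 - 3) / 4 = -1.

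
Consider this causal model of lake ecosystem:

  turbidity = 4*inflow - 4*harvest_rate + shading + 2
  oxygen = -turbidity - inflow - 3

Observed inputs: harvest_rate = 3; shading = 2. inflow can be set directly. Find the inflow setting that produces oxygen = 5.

inflow = 0

Substituting into the turbidity equation gives turbidity = 4*inflow - 8.
oxygen becomes -5*inflow + 5.
Solve -5*inflow + 5 = 5: inflow = (5 - 5) / -5 = 0.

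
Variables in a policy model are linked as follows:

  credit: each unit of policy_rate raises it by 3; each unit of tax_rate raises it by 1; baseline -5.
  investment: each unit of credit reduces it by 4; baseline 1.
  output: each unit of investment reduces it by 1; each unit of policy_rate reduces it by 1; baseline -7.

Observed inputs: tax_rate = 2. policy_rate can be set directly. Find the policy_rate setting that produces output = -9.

policy_rate = 1

Substituting into the credit equation gives credit = 3*policy_rate - 3.
So investment = -12*policy_rate + 13.
output becomes 11*policy_rate - 20.
Solve 11*policy_rate - 20 = -9: policy_rate = (-9 + 20) / 11 = 1.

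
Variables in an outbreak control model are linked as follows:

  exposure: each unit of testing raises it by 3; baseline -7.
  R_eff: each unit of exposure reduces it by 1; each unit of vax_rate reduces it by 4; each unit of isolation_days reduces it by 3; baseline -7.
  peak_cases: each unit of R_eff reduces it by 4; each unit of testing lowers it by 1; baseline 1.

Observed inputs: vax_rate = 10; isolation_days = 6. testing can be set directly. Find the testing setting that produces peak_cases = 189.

Substituting into the R_eff equation gives R_eff = -3*testing - 58.
Substituting into the peak_cases equation gives peak_cases = 11*testing + 233.
Solve 11*testing + 233 = 189: testing = (189 - 233) / 11 = -4.

testing = -4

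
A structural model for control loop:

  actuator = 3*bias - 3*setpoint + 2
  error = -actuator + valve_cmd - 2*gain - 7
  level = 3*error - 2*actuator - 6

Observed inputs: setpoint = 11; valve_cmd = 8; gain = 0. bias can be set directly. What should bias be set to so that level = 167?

Substituting into the actuator equation gives actuator = 3*bias - 31.
So error = -3*bias + 32.
Substituting into the level equation gives level = -15*bias + 152.
Solve -15*bias + 152 = 167: bias = (167 - 152) / -15 = -1.

bias = -1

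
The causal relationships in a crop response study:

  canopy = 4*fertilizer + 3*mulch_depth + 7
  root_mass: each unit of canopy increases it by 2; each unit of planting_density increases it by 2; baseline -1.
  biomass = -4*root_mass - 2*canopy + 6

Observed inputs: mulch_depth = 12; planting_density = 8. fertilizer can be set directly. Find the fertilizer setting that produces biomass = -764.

fertilizer = 7

Substituting into the canopy equation gives canopy = 4*fertilizer + 43.
Substituting into the root_mass equation gives root_mass = 8*fertilizer + 101.
Substituting into the biomass equation gives biomass = -40*fertilizer - 484.
Solve -40*fertilizer - 484 = -764: fertilizer = (-764 + 484) / -40 = 7.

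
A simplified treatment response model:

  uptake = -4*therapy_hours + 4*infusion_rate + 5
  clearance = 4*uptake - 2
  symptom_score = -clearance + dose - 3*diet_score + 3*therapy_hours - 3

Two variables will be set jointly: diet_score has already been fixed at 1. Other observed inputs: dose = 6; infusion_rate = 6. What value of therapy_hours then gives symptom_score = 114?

therapy_hours = 12

With diet_score held at 1:
Substituting into the uptake equation gives uptake = -4*therapy_hours + 29.
So clearance = -16*therapy_hours + 114.
Substituting into the symptom_score equation gives symptom_score = 19*therapy_hours - 114.
Solve 19*therapy_hours - 114 = 114: therapy_hours = (114 + 114) / 19 = 12.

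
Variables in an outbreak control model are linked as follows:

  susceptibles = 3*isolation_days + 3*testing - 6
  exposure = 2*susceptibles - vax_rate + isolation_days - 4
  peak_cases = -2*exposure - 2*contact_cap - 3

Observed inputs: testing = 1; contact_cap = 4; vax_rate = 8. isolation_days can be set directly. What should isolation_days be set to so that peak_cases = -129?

isolation_days = 11

Substituting into the susceptibles equation gives susceptibles = 3*isolation_days - 3.
This gives exposure = 7*isolation_days - 18.
peak_cases becomes -14*isolation_days + 25.
Solve -14*isolation_days + 25 = -129: isolation_days = (-129 - 25) / -14 = 11.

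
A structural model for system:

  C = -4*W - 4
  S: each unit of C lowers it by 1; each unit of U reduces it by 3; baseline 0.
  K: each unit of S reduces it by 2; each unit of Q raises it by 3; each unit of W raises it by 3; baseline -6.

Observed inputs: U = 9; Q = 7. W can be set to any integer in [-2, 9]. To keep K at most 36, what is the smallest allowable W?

Substituting into the S equation gives S = 4*W - 23.
K becomes -5*W + 61.
Require -5*W + 61 ≤ 36, so W ≥ 5.
The smallest integer in [-2, 9] satisfying this is 5.

W = 5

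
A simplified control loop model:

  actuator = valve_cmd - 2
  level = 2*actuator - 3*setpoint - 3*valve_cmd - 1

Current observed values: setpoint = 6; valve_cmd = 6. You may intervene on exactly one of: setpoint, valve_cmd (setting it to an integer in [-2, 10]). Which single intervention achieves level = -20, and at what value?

set setpoint = 3

Intervening on setpoint: with other inputs at their observed values, level = -3*setpoint - 11. Solving for -20 gives setpoint = 3, within [-2, 10].
Intervening on valve_cmd: level = -valve_cmd - 23. Reaching -20 requires valve_cmd = -3, outside [-2, 10].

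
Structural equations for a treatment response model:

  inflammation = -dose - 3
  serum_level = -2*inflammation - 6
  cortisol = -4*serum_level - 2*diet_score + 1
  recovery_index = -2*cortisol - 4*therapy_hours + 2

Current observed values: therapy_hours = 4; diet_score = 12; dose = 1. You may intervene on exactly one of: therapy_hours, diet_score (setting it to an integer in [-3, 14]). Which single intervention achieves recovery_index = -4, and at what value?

Intervening on therapy_hours: recovery_index = -4*therapy_hours + 64. Reaching -4 requires therapy_hours = 17, outside [-3, 14].
Intervening on diet_score: with other inputs at their observed values, recovery_index = 4*diet_score. Solving for -4 gives diet_score = -1, within [-3, 14].

set diet_score = -1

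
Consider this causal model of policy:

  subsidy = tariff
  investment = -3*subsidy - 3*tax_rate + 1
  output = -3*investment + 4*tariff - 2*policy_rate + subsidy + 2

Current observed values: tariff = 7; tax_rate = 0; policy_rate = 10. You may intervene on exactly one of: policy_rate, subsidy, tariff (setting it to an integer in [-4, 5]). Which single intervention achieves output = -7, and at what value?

set tariff = 1

Intervening on policy_rate: output = -2*policy_rate + 97. Reaching -7 requires policy_rate = 52, outside [-4, 5].
Intervening on subsidy: output = 10*subsidy + 7. Reaching -7 requires subsidy = -7/5, not an integer.
Intervening on tariff: with other inputs at their observed values, output = 14*tariff - 21. Solving for -7 gives tariff = 1, within [-4, 5].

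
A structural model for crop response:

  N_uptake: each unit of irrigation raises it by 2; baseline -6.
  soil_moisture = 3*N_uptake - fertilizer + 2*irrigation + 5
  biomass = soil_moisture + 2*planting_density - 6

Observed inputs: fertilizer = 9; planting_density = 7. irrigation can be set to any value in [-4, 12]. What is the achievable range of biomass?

Substituting into the soil_moisture equation gives soil_moisture = 8*irrigation - 22.
Substituting into the biomass equation gives biomass = 8*irrigation - 14.
Linear in irrigation, so extremes are at the endpoints: irrigation = -4 gives biomass = -46; irrigation = 12 gives biomass = 82.

-46 to 82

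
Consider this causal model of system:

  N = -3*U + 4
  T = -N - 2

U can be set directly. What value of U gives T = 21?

U = 9

Substituting into the T equation gives T = 3*U - 6.
Solve 3*U - 6 = 21: U = (21 + 6) / 3 = 9.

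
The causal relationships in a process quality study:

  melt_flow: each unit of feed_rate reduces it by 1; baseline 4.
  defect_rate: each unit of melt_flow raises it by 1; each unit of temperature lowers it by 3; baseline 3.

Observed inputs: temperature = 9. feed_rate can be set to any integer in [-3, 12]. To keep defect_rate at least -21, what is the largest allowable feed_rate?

Substituting into the defect_rate equation gives defect_rate = -feed_rate - 20.
Require -feed_rate - 20 ≥ -21, so feed_rate ≤ 1.
The largest integer in [-3, 12] satisfying this is 1.

feed_rate = 1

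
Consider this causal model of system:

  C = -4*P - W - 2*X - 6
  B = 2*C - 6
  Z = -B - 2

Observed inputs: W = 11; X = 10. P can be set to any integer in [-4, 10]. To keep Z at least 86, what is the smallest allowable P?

P = 1

Substituting into the C equation gives C = -4*P - 37.
So B = -8*P - 80.
So Z = 8*P + 78.
Require 8*P + 78 ≥ 86, so P ≥ 1.
The smallest integer in [-4, 10] satisfying this is 1.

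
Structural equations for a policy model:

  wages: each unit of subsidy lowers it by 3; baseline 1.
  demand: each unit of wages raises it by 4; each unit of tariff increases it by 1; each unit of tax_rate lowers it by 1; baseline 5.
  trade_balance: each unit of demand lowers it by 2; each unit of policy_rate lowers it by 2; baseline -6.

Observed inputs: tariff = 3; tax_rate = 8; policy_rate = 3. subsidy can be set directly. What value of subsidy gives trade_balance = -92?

Substituting into the demand equation gives demand = -12*subsidy + 4.
trade_balance becomes 24*subsidy - 20.
Solve 24*subsidy - 20 = -92: subsidy = (-92 + 20) / 24 = -3.

subsidy = -3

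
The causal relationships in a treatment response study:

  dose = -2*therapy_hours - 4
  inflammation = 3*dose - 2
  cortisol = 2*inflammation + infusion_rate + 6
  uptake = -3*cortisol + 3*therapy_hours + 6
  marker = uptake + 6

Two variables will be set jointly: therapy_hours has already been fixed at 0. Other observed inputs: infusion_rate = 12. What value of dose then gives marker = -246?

With therapy_hours held at 0:
Intervening on dose fixes its value directly, overriding its dependence on therapy_hours.
Substituting into the cortisol equation gives cortisol = 6*dose + 14.
Substituting into the uptake equation gives uptake = -18*dose - 36.
Substituting into the marker equation gives marker = -18*dose - 30.
Solve -18*dose - 30 = -246: dose = (-246 + 30) / -18 = 12.

dose = 12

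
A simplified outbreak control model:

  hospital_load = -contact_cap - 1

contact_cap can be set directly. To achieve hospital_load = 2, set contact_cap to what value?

contact_cap = -3

Solve -contact_cap - 1 = 2: contact_cap = (2 + 1) / -1 = -3.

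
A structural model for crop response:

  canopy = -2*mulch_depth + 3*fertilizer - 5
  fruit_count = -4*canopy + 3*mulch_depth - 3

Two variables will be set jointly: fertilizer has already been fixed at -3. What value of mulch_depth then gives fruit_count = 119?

With fertilizer held at -3:
Substituting into the canopy equation gives canopy = -2*mulch_depth - 14.
Substituting into the fruit_count equation gives fruit_count = 11*mulch_depth + 53.
Solve 11*mulch_depth + 53 = 119: mulch_depth = (119 - 53) / 11 = 6.

mulch_depth = 6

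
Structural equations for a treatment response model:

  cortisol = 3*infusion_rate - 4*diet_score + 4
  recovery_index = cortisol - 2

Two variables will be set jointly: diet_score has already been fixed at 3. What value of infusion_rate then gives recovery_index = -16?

With diet_score held at 3:
Substituting into the cortisol equation gives cortisol = 3*infusion_rate - 8.
This gives recovery_index = 3*infusion_rate - 10.
Solve 3*infusion_rate - 10 = -16: infusion_rate = (-16 + 10) / 3 = -2.

infusion_rate = -2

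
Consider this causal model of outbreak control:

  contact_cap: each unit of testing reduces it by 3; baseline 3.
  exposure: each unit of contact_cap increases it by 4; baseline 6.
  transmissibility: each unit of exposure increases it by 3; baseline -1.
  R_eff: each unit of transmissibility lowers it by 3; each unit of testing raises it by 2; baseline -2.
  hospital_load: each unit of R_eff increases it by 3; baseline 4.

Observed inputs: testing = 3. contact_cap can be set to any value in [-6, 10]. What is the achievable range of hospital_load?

Intervening on contact_cap fixes its value directly, overriding its dependence on testing.
Substituting into the transmissibility equation gives transmissibility = 12*contact_cap + 17.
Substituting into the R_eff equation gives R_eff = -36*contact_cap - 47.
Substituting into the hospital_load equation gives hospital_load = -108*contact_cap - 137.
Linear in contact_cap, so extremes are at the endpoints: contact_cap = -6 gives hospital_load = 511; contact_cap = 10 gives hospital_load = -1217.

-1217 to 511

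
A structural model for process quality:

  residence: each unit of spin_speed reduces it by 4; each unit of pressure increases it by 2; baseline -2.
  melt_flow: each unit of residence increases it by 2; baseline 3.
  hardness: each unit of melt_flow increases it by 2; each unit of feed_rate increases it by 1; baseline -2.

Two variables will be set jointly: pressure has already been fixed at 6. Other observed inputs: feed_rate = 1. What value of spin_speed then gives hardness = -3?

With pressure held at 6:
Substituting into the residence equation gives residence = -4*spin_speed + 10.
Substituting into the melt_flow equation gives melt_flow = -8*spin_speed + 23.
Substituting into the hardness equation gives hardness = -16*spin_speed + 45.
Solve -16*spin_speed + 45 = -3: spin_speed = (-3 - 45) / -16 = 3.

spin_speed = 3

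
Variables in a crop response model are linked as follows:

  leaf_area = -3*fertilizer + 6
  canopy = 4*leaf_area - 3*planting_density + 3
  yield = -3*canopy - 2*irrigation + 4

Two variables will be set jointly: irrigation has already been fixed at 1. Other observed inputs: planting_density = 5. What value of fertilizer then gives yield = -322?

With irrigation held at 1:
Substituting into the canopy equation gives canopy = -12*fertilizer + 12.
Substituting into the yield equation gives yield = 36*fertilizer - 34.
Solve 36*fertilizer - 34 = -322: fertilizer = (-322 + 34) / 36 = -8.

fertilizer = -8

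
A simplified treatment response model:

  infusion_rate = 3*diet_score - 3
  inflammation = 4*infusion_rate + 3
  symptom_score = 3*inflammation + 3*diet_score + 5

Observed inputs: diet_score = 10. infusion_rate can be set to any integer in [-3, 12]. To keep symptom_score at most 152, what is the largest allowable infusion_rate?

infusion_rate = 9

Intervening on infusion_rate fixes its value directly, overriding its dependence on diet_score.
Substituting into the symptom_score equation gives symptom_score = 12*infusion_rate + 44.
Require 12*infusion_rate + 44 ≤ 152, so infusion_rate ≤ 9.
The largest integer in [-3, 12] satisfying this is 9.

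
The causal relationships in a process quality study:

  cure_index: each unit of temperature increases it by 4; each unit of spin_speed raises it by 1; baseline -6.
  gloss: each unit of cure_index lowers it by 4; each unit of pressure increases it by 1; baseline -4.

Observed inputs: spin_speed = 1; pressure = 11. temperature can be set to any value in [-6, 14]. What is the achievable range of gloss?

Substituting into the cure_index equation gives cure_index = 4*temperature - 5.
gloss becomes -16*temperature + 27.
Linear in temperature, so extremes are at the endpoints: temperature = -6 gives gloss = 123; temperature = 14 gives gloss = -197.

-197 to 123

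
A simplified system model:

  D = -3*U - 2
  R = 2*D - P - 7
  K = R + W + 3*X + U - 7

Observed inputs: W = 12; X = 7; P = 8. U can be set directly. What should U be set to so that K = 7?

U = 0

Substituting into the R equation gives R = -6*U - 19.
This gives K = -5*U + 7.
Solve -5*U + 7 = 7: U = (7 - 7) / -5 = 0.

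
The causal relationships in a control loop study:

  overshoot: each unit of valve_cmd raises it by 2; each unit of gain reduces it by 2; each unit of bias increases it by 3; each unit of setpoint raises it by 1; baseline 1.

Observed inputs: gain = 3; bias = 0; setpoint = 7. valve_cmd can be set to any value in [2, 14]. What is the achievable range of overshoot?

Substituting into the overshoot equation gives overshoot = 2*valve_cmd + 2.
Linear in valve_cmd, so extremes are at the endpoints: valve_cmd = 2 gives overshoot = 6; valve_cmd = 14 gives overshoot = 30.

6 to 30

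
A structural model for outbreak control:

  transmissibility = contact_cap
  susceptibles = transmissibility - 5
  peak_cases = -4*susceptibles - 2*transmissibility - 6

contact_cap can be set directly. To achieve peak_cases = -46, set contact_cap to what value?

Substituting into the susceptibles equation gives susceptibles = contact_cap - 5.
Substituting into the peak_cases equation gives peak_cases = -6*contact_cap + 14.
Solve -6*contact_cap + 14 = -46: contact_cap = (-46 - 14) / -6 = 10.

contact_cap = 10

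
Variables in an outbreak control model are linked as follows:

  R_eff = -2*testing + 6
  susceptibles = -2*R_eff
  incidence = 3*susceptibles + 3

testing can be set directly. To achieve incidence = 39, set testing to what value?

Substituting into the susceptibles equation gives susceptibles = 4*testing - 12.
This gives incidence = 12*testing - 33.
Solve 12*testing - 33 = 39: testing = (39 + 33) / 12 = 6.

testing = 6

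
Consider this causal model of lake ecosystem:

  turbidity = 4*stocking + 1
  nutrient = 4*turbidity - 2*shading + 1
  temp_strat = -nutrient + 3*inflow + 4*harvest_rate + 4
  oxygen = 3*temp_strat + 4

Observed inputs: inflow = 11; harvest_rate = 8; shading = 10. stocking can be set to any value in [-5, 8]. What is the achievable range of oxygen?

-128 to 496

Substituting into the nutrient equation gives nutrient = 16*stocking - 15.
Substituting into the temp_strat equation gives temp_strat = -16*stocking + 84.
So oxygen = -48*stocking + 256.
Linear in stocking, so extremes are at the endpoints: stocking = -5 gives oxygen = 496; stocking = 8 gives oxygen = -128.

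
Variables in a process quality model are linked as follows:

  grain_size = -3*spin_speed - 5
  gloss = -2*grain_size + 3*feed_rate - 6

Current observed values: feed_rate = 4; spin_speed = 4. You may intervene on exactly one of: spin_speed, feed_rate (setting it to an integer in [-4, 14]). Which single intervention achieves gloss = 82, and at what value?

set spin_speed = 11

Intervening on spin_speed: with other inputs at their observed values, gloss = 6*spin_speed + 16. Solving for 82 gives spin_speed = 11, within [-4, 14].
Intervening on feed_rate: gloss = 3*feed_rate + 28. Reaching 82 requires feed_rate = 18, outside [-4, 14].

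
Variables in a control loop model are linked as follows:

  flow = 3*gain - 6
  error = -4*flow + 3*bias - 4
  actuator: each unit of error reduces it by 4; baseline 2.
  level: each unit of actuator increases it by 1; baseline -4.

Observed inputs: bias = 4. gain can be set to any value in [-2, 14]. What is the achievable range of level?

-226 to 542

Substituting into the error equation gives error = -12*gain + 32.
This gives actuator = 48*gain - 126.
So level = 48*gain - 130.
Linear in gain, so extremes are at the endpoints: gain = -2 gives level = -226; gain = 14 gives level = 542.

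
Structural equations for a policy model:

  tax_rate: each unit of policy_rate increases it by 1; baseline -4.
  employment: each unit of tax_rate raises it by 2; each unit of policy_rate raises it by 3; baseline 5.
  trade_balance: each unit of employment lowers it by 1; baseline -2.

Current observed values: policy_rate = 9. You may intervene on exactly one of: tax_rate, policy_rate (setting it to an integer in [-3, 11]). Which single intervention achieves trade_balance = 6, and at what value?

set policy_rate = -1

Intervening on tax_rate: trade_balance = -2*tax_rate - 34. Reaching 6 requires tax_rate = -20, outside [-3, 11].
Intervening on policy_rate: with other inputs at their observed values, trade_balance = -5*policy_rate + 1. Solving for 6 gives policy_rate = -1, within [-3, 11].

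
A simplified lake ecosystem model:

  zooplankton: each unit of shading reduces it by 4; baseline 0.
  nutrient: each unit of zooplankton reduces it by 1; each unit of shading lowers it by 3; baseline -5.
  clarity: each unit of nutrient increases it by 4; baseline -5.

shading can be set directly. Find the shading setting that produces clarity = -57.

shading = -8

Substituting into the nutrient equation gives nutrient = shading - 5.
So clarity = 4*shading - 25.
Solve 4*shading - 25 = -57: shading = (-57 + 25) / 4 = -8.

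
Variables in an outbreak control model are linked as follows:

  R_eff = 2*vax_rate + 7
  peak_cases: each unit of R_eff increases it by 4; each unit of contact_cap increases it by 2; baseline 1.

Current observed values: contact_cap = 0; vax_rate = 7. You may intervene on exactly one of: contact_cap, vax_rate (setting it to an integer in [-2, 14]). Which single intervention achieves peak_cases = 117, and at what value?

Intervening on contact_cap: peak_cases = 2*contact_cap + 85. Reaching 117 requires contact_cap = 16, outside [-2, 14].
Intervening on vax_rate: with other inputs at their observed values, peak_cases = 8*vax_rate + 29. Solving for 117 gives vax_rate = 11, within [-2, 14].

set vax_rate = 11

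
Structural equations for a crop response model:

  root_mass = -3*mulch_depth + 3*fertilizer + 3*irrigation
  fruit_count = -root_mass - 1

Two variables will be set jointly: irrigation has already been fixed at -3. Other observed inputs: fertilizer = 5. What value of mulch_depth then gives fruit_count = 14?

With irrigation held at -3:
Substituting into the root_mass equation gives root_mass = -3*mulch_depth + 6.
Substituting into the fruit_count equation gives fruit_count = 3*mulch_depth - 7.
Solve 3*mulch_depth - 7 = 14: mulch_depth = (14 + 7) / 3 = 7.

mulch_depth = 7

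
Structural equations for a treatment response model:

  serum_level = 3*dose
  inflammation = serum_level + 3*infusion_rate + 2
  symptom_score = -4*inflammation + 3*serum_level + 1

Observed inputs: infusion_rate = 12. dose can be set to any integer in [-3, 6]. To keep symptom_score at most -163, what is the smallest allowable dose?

dose = 4

Substituting into the inflammation equation gives inflammation = 3*dose + 38.
symptom_score becomes -3*dose - 151.
Require -3*dose - 151 ≤ -163, so dose ≥ 4.
The smallest integer in [-3, 6] satisfying this is 4.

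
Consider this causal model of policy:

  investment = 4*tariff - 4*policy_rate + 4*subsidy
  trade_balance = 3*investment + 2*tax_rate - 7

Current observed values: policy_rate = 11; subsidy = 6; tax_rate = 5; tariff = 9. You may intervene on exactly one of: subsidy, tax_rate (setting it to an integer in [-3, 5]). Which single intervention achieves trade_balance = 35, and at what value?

Intervening on subsidy: trade_balance = 12*subsidy - 21. Reaching 35 requires subsidy = 14/3, not an integer.
Intervening on tax_rate: with other inputs at their observed values, trade_balance = 2*tax_rate + 41. Solving for 35 gives tax_rate = -3, within [-3, 5].

set tax_rate = -3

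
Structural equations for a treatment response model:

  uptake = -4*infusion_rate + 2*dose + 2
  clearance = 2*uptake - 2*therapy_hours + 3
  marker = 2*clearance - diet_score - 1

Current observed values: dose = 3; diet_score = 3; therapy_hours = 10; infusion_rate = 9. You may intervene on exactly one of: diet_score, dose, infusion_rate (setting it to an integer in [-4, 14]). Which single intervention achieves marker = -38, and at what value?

set infusion_rate = 2

Intervening on diet_score: marker = -diet_score - 147. Reaching -38 requires diet_score = -109, outside [-4, 14].
Intervening on dose: marker = 8*dose - 174. Reaching -38 requires dose = 17, outside [-4, 14].
Intervening on infusion_rate: with other inputs at their observed values, marker = -16*infusion_rate - 6. Solving for -38 gives infusion_rate = 2, within [-4, 14].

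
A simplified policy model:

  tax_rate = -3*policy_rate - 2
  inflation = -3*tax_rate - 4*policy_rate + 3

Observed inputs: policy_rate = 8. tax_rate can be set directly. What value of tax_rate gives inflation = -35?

tax_rate = 2

Intervening on tax_rate fixes its value directly, overriding its dependence on policy_rate.
Substituting into the inflation equation gives inflation = -3*tax_rate - 29.
Solve -3*tax_rate - 29 = -35: tax_rate = (-35 + 29) / -3 = 2.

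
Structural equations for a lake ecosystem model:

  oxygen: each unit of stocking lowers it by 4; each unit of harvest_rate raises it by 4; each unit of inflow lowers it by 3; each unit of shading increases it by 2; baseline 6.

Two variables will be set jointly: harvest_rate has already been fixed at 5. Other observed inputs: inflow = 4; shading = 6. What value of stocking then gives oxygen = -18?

With harvest_rate held at 5:
Substituting into the oxygen equation gives oxygen = -4*stocking + 26.
Solve -4*stocking + 26 = -18: stocking = (-18 - 26) / -4 = 11.

stocking = 11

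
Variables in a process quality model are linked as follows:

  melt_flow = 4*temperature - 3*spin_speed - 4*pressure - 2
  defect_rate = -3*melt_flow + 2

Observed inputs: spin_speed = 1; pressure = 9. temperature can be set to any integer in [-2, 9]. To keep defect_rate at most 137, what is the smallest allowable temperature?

temperature = -1

Substituting into the melt_flow equation gives melt_flow = 4*temperature - 41.
Substituting into the defect_rate equation gives defect_rate = -12*temperature + 125.
Require -12*temperature + 125 ≤ 137, so temperature ≥ -1.
The smallest integer in [-2, 9] satisfying this is -1.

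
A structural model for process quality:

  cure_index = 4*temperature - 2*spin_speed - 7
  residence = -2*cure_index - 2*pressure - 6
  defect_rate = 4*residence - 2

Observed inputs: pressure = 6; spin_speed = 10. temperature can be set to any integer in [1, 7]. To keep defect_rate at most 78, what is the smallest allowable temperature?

Substituting into the cure_index equation gives cure_index = 4*temperature - 27.
So residence = -8*temperature + 36.
Substituting into the defect_rate equation gives defect_rate = -32*temperature + 142.
Require -32*temperature + 142 ≤ 78, so temperature ≥ 2.
The smallest integer in [1, 7] satisfying this is 2.

temperature = 2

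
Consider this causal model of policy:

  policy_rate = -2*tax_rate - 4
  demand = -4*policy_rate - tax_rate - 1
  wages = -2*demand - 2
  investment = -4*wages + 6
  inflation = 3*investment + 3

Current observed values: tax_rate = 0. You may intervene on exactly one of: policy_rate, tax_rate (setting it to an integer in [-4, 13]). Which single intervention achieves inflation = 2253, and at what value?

set tax_rate = 11

Intervening on policy_rate: inflation = -96*policy_rate + 21. Reaching 2253 requires policy_rate = -93/4, not an integer.
Intervening on tax_rate: with other inputs at their observed values, inflation = 168*tax_rate + 405. Solving for 2253 gives tax_rate = 11, within [-4, 13].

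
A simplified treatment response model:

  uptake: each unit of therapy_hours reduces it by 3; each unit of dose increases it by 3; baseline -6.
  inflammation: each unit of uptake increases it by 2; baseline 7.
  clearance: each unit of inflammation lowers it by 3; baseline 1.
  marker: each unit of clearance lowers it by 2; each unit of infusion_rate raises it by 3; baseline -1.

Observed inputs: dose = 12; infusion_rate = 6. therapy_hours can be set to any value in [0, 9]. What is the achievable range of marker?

Substituting into the uptake equation gives uptake = -3*therapy_hours + 30.
Substituting into the inflammation equation gives inflammation = -6*therapy_hours + 67.
clearance becomes 18*therapy_hours - 200.
Substituting into the marker equation gives marker = -36*therapy_hours + 417.
Linear in therapy_hours, so extremes are at the endpoints: therapy_hours = 0 gives marker = 417; therapy_hours = 9 gives marker = 93.

93 to 417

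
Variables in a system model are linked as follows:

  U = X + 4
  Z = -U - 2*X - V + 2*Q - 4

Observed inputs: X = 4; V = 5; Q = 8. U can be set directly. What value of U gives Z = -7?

U = 6

Intervening on U fixes its value directly, overriding its dependence on X.
Substituting into the Z equation gives Z = -U - 1.
Solve -U - 1 = -7: U = (-7 + 1) / -1 = 6.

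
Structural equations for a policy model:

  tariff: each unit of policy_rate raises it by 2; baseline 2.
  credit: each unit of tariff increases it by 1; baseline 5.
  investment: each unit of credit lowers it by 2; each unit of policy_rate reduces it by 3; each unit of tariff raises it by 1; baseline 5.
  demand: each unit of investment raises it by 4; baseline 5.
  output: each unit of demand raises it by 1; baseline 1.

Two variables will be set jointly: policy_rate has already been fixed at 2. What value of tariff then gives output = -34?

With policy_rate held at 2:
Intervening on tariff fixes its value directly, overriding its dependence on policy_rate.
Substituting into the investment equation gives investment = -tariff - 11.
This gives demand = -4*tariff - 39.
output becomes -4*tariff - 38.
Solve -4*tariff - 38 = -34: tariff = (-34 + 38) / -4 = -1.

tariff = -1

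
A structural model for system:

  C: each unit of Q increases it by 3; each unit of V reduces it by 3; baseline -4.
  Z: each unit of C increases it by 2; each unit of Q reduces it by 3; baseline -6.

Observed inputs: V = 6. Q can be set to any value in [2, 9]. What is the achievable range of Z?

Substituting into the C equation gives C = 3*Q - 22.
This gives Z = 3*Q - 50.
Linear in Q, so extremes are at the endpoints: Q = 2 gives Z = -44; Q = 9 gives Z = -23.

-44 to -23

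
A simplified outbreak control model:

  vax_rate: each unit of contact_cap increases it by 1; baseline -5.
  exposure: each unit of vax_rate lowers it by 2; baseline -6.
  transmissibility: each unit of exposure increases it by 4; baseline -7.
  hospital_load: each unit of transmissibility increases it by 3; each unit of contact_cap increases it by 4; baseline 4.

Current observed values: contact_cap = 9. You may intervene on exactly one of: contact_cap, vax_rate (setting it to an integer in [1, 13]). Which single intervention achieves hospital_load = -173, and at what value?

set vax_rate = 5

Intervening on contact_cap: hospital_load = -20*contact_cap + 31. Reaching -173 requires contact_cap = 51/5, not an integer.
Intervening on vax_rate: with other inputs at their observed values, hospital_load = -24*vax_rate - 53. Solving for -173 gives vax_rate = 5, within [1, 13].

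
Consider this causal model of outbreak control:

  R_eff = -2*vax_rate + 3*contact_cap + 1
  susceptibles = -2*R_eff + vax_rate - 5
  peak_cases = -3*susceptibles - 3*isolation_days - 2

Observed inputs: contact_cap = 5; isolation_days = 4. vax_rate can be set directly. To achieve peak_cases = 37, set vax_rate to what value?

vax_rate = 4

Substituting into the R_eff equation gives R_eff = -2*vax_rate + 16.
This gives susceptibles = 5*vax_rate - 37.
Substituting into the peak_cases equation gives peak_cases = -15*vax_rate + 97.
Solve -15*vax_rate + 97 = 37: vax_rate = (37 - 97) / -15 = 4.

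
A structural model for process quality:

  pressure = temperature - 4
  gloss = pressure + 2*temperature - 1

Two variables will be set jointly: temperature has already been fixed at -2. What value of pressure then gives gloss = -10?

pressure = -5

With temperature held at -2:
Intervening on pressure fixes its value directly, overriding its dependence on temperature.
Substituting into the gloss equation gives gloss = pressure - 5.
Solve pressure - 5 = -10: pressure = (-10 + 5) / 1 = -5.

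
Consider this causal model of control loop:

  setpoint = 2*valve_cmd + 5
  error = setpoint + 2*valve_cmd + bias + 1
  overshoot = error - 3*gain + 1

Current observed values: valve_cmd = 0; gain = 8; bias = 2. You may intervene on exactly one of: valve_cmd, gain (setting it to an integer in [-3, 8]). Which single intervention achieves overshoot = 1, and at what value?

set valve_cmd = 4

Intervening on valve_cmd: with other inputs at their observed values, overshoot = 4*valve_cmd - 15. Solving for 1 gives valve_cmd = 4, within [-3, 8].
Intervening on gain: overshoot = -3*gain + 9. Reaching 1 requires gain = 8/3, not an integer.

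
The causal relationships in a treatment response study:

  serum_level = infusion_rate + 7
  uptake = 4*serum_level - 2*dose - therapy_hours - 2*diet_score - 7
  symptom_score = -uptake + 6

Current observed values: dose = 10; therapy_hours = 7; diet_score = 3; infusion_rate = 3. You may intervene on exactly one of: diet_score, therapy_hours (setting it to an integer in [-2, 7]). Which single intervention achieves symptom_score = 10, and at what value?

set diet_score = 5

Intervening on diet_score: with other inputs at their observed values, symptom_score = 2*diet_score. Solving for 10 gives diet_score = 5, within [-2, 7].
Intervening on therapy_hours: symptom_score = therapy_hours - 1. Reaching 10 requires therapy_hours = 11, outside [-2, 7].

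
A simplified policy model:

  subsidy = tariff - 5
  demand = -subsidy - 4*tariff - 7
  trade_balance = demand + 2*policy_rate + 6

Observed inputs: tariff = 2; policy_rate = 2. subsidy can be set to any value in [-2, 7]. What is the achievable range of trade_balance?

-12 to -3

Intervening on subsidy fixes its value directly, overriding its dependence on tariff.
Substituting into the demand equation gives demand = -subsidy - 15.
So trade_balance = -subsidy - 5.
Linear in subsidy, so extremes are at the endpoints: subsidy = -2 gives trade_balance = -3; subsidy = 7 gives trade_balance = -12.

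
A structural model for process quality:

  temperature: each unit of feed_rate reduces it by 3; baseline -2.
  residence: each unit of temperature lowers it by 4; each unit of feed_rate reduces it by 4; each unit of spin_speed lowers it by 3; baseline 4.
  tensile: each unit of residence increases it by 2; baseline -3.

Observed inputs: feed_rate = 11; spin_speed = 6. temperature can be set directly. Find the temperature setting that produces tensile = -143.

temperature = 3

Intervening on temperature fixes its value directly, overriding its dependence on feed_rate.
Substituting into the residence equation gives residence = -4*temperature - 58.
Substituting into the tensile equation gives tensile = -8*temperature - 119.
Solve -8*temperature - 119 = -143: temperature = (-143 + 119) / -8 = 3.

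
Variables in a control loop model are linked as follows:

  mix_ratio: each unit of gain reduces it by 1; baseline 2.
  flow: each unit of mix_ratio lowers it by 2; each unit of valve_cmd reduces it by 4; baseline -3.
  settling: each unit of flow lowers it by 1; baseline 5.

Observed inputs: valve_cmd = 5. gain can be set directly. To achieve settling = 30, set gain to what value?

gain = 1

Substituting into the flow equation gives flow = 2*gain - 27.
settling becomes -2*gain + 32.
Solve -2*gain + 32 = 30: gain = (30 - 32) / -2 = 1.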